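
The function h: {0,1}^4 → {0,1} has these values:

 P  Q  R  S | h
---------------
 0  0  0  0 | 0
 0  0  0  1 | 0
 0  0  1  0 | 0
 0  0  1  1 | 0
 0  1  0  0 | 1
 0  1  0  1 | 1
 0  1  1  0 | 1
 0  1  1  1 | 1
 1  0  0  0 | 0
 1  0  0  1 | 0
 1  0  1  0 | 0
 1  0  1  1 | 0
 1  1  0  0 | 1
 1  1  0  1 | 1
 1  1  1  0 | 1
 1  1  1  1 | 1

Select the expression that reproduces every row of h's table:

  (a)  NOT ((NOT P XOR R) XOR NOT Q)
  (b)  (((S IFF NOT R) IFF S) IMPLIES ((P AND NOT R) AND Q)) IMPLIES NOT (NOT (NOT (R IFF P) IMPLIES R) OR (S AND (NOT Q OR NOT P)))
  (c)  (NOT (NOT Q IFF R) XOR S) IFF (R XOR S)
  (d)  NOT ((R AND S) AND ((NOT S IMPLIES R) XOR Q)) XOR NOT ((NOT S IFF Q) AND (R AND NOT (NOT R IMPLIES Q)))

(a) disagrees with h on (0,0,0,0) (formula → 1, table → 0); rule it out.
(b) disagrees with h on (0,0,0,0) (formula → 1, table → 0); rule it out.
(d) disagrees with h on (0,0,1,1) (formula → 1, table → 0); rule it out.
That leaves (c). Evaluating it on every row reproduces the table of h exactly.

c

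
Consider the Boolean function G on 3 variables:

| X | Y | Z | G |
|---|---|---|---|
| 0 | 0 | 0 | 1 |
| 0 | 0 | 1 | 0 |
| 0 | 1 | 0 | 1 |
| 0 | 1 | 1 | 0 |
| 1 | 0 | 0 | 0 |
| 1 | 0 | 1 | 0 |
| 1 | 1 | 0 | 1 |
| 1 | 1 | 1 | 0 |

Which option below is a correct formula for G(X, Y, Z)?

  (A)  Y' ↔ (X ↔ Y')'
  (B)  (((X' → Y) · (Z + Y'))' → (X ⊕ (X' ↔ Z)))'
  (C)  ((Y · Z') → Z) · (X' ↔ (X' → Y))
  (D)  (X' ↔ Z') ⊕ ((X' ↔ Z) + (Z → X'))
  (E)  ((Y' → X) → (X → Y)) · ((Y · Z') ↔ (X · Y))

(A): at (0,0,1) it gives 1, but G = 0 — eliminated.
(C): at (0,0,0) it gives 0, but G = 1 — eliminated.
(D): at (0,0,0) it gives 0, but G = 1 — eliminated.
(E): at (0,0,1) it gives 1, but G = 0 — eliminated.
(B) is the remaining candidate, and it agrees with G on all 8 inputs.

B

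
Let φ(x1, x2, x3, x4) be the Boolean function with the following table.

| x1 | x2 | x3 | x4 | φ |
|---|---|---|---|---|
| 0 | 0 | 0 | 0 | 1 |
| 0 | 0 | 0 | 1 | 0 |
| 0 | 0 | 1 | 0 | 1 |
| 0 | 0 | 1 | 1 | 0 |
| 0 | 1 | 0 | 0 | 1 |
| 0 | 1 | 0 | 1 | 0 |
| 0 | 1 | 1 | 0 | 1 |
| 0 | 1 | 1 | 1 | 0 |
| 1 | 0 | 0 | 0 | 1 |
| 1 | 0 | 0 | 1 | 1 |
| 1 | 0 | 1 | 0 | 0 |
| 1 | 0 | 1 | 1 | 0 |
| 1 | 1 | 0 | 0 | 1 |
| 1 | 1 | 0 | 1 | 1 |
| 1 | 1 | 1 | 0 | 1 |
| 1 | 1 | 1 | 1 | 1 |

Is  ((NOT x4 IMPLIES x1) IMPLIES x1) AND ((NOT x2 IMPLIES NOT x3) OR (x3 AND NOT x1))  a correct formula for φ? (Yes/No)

Test each input against both φ and the formula:
  x1=0, x2=0, x3=0, x4=0: formula gives 1, φ = 1 ✓
  x1=0, x2=0, x3=0, x4=1: formula gives 0, φ = 0 ✓
  x1=0, x2=0, x3=1, x4=0: formula gives 1, φ = 1 ✓
  x1=0, x2=0, x3=1, x4=1: formula gives 0, φ = 0 ✓
  …and likewise for the remaining 12 rows.
Every row agrees, so the formula is equivalent.

Yes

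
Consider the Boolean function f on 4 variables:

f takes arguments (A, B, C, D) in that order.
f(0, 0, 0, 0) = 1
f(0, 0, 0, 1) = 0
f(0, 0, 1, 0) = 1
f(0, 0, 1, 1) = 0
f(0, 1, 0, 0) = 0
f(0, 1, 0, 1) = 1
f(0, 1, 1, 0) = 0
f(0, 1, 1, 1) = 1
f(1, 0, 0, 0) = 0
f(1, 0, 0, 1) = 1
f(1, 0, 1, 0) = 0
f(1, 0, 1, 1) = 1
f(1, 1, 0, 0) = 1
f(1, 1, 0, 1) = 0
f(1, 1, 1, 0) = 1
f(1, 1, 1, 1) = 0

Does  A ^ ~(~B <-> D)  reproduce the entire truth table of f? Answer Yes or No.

Yes

Check the formula against f row by row:
  A=0, B=0, C=0, D=0: formula gives 1, f = 1 ✓
  A=0, B=0, C=0, D=1: formula gives 0, f = 0 ✓
  A=0, B=0, C=1, D=0: formula gives 1, f = 1 ✓
  A=0, B=0, C=1, D=1: formula gives 0, f = 0 ✓
  … (the remaining 12 rows also agree.)
No disagreement on any input; they are logically equivalent.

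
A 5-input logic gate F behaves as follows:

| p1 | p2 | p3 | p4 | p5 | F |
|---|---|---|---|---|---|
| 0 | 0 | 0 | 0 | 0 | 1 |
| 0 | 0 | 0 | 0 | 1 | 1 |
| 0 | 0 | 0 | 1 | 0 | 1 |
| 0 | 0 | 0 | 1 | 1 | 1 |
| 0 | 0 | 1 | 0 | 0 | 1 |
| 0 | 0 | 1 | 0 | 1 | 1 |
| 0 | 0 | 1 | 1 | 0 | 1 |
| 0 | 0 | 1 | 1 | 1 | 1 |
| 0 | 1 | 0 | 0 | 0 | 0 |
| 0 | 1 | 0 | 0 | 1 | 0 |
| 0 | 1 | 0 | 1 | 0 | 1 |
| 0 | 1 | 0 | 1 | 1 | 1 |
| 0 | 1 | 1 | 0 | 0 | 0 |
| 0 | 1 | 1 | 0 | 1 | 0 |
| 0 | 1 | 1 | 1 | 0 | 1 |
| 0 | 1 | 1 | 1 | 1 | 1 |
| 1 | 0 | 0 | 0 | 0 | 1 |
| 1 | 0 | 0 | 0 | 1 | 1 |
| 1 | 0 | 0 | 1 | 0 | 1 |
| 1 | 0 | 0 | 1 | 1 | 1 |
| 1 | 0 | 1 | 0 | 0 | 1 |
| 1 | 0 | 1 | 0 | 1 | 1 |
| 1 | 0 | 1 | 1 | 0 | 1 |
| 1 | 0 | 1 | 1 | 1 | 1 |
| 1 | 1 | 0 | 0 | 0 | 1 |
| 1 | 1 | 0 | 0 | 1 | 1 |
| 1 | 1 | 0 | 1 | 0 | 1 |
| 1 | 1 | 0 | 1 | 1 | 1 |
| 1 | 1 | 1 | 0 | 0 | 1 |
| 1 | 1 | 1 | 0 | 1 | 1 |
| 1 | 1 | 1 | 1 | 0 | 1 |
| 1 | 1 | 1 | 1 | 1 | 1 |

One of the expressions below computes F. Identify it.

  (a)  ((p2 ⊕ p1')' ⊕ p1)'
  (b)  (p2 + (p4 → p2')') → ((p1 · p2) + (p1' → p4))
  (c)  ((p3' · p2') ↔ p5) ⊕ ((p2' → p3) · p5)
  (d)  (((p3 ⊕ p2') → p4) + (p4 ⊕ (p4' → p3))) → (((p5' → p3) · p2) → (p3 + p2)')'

b

(a) disagrees with F on (0,1,0,1,0) (formula → 0, table → 1); rule it out.
(c) disagrees with F on (0,0,0,0,0) (formula → 0, table → 1); rule it out.
(d) disagrees with F on (0,0,0,1,0) (formula → 0, table → 1); rule it out.
(b) is the remaining candidate, and it agrees with F on all 32 inputs.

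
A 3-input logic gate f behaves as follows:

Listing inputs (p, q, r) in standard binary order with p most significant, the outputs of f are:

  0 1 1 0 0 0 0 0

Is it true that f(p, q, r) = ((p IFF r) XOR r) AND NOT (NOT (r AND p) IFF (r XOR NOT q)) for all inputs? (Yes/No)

Evaluate ((p IFF r) XOR r) AND NOT (NOT (r AND p) IFF (r XOR NOT q)) on each row and compare to f:
  p=0, q=0, r=0: formula gives 0, f = 0 ✓
  p=0, q=0, r=1: formula gives 1, f = 1 ✓
  p=0, q=1, r=0: formula gives 1, f = 1 ✓
  p=0, q=1, r=1: formula gives 0, f = 0 ✓
  p=1, q=0, r=0: formula gives 0, f = 0 ✓
  …and likewise for the remaining 3 rows.
All 8 rows match — the expression computes f exactly.

Yes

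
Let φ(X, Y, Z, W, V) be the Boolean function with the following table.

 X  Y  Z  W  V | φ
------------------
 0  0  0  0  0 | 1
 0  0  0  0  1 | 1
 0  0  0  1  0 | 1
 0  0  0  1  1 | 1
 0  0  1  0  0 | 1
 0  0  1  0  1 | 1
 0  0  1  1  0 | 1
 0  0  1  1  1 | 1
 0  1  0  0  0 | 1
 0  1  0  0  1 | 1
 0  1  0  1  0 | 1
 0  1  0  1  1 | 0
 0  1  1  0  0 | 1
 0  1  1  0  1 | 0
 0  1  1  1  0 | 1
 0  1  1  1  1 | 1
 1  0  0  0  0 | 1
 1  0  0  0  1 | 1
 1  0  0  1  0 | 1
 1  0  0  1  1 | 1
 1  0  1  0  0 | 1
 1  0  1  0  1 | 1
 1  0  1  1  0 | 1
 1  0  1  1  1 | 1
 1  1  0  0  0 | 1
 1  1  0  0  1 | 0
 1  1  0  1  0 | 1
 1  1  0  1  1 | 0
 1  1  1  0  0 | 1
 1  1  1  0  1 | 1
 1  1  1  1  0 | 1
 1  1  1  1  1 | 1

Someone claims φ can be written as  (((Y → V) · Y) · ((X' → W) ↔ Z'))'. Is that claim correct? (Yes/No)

Evaluate (((Y → V) · Y) · ((X' → W) ↔ Z'))' on each row and compare to φ:
  X=0, Y=0, Z=0, W=0, V=0: formula gives 1, φ = 1 ✓
  X=0, Y=0, Z=0, W=0, V=1: formula gives 1, φ = 1 ✓
  X=0, Y=0, Z=0, W=1, V=0: formula gives 1, φ = 1 ✓
  X=0, Y=0, Z=0, W=1, V=1: formula gives 1, φ = 1 ✓
  … (the remaining 28 rows also agree.)
All 32 rows match — the expression computes φ exactly.

Yes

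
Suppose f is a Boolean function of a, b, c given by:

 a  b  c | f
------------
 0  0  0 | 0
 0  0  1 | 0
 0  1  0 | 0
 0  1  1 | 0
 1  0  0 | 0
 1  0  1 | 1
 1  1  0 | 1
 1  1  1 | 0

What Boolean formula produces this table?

Collect the rows where f=1 — (1,0,1), (1,1,0) — and write one minterm per row: a·¬b·c, a·b·¬c. Their union (logical OR) reproduces the table exactly.

f(a, b, c) = ((a and not b) and c) or ((a and b) and not c)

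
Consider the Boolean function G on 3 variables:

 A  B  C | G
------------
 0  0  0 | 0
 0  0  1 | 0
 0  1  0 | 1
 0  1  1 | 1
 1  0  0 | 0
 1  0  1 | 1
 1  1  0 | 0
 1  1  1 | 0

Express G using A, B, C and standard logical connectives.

G(A, B, C) = (((¬A ∧ B) ∧ ¬C) ∨ ((¬A ∧ B) ∧ C)) ∨ ((A ∧ ¬B) ∧ C)

The 1-rows are (0,1,0), (0,1,1), (1,0,1). Each contributes one minterm — ¬A·B·¬C; ¬A·B·C; A·¬B·C — and their disjunction is a sum-of-products form of G.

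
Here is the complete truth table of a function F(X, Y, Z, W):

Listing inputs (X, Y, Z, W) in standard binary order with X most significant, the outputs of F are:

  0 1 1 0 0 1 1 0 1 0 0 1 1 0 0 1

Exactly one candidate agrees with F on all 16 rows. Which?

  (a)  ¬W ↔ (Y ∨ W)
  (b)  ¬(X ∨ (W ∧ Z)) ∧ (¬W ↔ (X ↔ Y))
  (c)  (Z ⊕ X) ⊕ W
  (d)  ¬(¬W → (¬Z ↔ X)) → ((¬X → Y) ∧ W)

c

(a): at (0,0,0,1) it gives 0, but F = 1 — eliminated.
(b): at (0,0,0,0) it gives 1, but F = 0 — eliminated.
(d): at (0,0,1,1) it gives 1, but F = 0 — eliminated.
That leaves (c). Evaluating it on every row reproduces the table of F exactly.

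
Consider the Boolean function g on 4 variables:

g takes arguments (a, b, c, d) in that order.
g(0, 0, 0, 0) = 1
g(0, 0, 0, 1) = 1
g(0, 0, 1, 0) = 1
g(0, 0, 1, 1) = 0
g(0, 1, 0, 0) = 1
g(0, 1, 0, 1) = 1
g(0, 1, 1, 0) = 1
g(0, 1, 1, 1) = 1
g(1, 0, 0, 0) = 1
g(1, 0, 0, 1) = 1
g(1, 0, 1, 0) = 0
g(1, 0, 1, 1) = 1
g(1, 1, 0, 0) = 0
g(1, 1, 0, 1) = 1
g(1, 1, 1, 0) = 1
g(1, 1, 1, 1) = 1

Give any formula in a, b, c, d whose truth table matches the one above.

There are just 3 zero rows: (0,0,1,1), (1,0,1,0), (1,1,0,0). Their minterms are ¬a·¬b·c·d, a·¬b·c·¬d, a·b·¬c·¬d; the OR of those covers precisely the 0-outputs, and negating it yields g.

g(a, b, c, d) = ¬(((((¬a ∧ ¬b) ∧ c) ∧ d) ∨ (((a ∧ ¬b) ∧ c) ∧ ¬d)) ∨ (((a ∧ b) ∧ ¬c) ∧ ¬d))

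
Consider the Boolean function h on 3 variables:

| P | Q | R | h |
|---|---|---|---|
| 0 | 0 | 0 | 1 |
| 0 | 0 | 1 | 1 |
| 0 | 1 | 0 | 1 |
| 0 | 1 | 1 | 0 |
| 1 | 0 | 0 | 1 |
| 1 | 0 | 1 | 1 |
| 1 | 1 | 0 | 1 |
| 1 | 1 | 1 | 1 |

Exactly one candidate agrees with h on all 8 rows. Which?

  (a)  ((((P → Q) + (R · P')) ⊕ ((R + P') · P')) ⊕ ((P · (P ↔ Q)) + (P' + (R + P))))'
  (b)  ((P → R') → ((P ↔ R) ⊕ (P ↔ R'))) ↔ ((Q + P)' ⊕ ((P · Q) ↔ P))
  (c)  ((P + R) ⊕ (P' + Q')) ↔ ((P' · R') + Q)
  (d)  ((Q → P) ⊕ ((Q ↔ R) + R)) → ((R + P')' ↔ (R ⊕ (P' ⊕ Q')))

(a) disagrees with h on (0,0,0) (formula → 0, table → 1); rule it out.
(b) disagrees with h on (0,0,0) (formula → 0, table → 1); rule it out.
(d) disagrees with h on (0,1,1) (formula → 1, table → 0); rule it out.
That leaves (c). Evaluating it on every row reproduces the table of h exactly.

c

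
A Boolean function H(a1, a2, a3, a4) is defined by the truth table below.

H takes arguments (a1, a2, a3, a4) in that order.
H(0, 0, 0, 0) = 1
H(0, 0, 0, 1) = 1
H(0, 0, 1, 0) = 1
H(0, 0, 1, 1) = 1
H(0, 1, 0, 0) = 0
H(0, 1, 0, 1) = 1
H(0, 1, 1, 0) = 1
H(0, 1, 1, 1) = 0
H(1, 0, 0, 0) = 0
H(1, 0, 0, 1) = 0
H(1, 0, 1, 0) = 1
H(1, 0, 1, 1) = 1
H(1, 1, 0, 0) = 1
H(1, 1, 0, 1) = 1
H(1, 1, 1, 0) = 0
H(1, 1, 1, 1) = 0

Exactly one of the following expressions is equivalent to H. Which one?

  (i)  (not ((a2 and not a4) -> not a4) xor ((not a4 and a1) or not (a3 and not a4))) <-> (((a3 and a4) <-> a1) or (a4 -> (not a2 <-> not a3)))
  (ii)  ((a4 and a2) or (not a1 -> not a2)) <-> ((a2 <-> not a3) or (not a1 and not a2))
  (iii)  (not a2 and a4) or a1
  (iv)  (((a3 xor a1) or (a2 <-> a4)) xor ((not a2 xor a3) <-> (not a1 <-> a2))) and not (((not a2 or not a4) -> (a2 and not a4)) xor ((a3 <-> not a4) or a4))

(i) fails at (0,0,1,0): the formula yields 0, H is 1.
(iii) fails at (0,0,0,0): the formula yields 0, H is 1.
(iv) fails at (0,0,0,1): the formula yields 0, H is 1.
That leaves (ii). Evaluating it on every row reproduces the table of H exactly.

ii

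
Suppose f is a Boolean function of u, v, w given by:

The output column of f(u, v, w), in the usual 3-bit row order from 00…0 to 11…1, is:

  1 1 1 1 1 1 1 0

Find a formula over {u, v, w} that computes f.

f(u, v, w) = ¬((u ∧ v) ∧ w)

The output is 0 only when every input is 1 — NAND of all inputs.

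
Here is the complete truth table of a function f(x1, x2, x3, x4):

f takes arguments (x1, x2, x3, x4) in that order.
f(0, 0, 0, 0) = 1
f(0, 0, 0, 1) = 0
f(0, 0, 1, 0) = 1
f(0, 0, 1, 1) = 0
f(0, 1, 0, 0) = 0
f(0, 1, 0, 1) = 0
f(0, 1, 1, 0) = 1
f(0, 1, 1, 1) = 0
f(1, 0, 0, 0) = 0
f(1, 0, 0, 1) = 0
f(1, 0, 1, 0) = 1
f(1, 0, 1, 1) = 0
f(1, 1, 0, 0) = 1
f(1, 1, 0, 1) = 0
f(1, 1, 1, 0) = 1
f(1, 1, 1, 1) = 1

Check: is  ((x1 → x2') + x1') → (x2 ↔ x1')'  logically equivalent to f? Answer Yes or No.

Test each input against both f and the formula:
  x1=0, x2=0, x3=0, x4=0: formula gives 1, f = 1 ✓
  x1=0, x2=0, x3=0, x4=1: formula gives 1, but f = 0 ✗
A single disagreement suffices: at (0,0,0,1) they differ, so the formula does not compute f.

No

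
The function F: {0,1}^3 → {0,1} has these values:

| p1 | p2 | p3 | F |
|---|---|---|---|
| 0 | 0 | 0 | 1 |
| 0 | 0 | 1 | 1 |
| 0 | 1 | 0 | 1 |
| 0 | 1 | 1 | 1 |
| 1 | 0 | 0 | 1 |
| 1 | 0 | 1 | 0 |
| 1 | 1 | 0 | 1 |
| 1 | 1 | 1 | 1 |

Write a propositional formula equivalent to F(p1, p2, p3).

F(p1, p2, p3) = NOT ((p1 AND NOT p2) AND p3)

F is 0 on exactly one input, (1,0,1), whose minterm is p1·¬p2·p3. So F is the negation of that single conjunction.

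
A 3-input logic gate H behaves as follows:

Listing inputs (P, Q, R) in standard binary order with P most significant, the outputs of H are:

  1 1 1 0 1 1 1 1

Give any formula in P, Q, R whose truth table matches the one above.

Only row (0,1,1) gives 0. So H is 1 everywhere except there — the complement of the minterm ¬P·Q·R.

H(P, Q, R) = ¬((¬P ∧ Q) ∧ R)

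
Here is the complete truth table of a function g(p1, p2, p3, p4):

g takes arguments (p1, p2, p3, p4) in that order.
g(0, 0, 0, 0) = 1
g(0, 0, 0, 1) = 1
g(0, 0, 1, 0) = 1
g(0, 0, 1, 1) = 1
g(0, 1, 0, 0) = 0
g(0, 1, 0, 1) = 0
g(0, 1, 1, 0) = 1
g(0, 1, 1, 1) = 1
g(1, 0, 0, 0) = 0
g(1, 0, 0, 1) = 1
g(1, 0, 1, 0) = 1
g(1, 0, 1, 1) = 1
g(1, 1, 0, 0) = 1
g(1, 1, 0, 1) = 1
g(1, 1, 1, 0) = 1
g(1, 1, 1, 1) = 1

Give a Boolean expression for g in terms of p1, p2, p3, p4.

g(p1, p2, p3, p4) = ~(((((~p1 & p2) & ~p3) & ~p4) | (((~p1 & p2) & ~p3) & p4)) | (((p1 & ~p2) & ~p3) & ~p4))

g is 0 on only 3 rows — (0,1,0,0), (0,1,0,1), (1,0,0,0). Writing each as a minterm (¬p1·p2·¬p3·¬p4, ¬p1·p2·¬p3·p4, p1·¬p2·¬p3·¬p4) and OR-ing them characterizes exactly where g=0, so g is the negation of that disjunction.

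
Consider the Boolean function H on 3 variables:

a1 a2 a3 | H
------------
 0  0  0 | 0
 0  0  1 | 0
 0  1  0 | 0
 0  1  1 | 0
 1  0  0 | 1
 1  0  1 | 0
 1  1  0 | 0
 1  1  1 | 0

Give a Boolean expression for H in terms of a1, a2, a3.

Only row (1,0,0) gives 1. That row's minterm a1·¬a2·¬a3 is H directly.

H(a1, a2, a3) = (a1 & ~a2) & ~a3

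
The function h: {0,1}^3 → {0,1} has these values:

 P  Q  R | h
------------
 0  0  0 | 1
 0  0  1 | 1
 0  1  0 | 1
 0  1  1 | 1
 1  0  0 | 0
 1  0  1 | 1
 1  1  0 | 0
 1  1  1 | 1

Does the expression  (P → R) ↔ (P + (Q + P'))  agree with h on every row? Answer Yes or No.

Test each input against both h and the formula:
  P=0, Q=0, R=0: formula gives 1, h = 1 ✓
  P=0, Q=0, R=1: formula gives 1, h = 1 ✓
  P=0, Q=1, R=0: formula gives 1, h = 1 ✓
  P=0, Q=1, R=1: formula gives 1, h = 1 ✓
  P=1, Q=0, R=0: formula gives 0, h = 0 ✓
  …and likewise for the remaining 3 rows.
No disagreement on any input; they are logically equivalent.

Yes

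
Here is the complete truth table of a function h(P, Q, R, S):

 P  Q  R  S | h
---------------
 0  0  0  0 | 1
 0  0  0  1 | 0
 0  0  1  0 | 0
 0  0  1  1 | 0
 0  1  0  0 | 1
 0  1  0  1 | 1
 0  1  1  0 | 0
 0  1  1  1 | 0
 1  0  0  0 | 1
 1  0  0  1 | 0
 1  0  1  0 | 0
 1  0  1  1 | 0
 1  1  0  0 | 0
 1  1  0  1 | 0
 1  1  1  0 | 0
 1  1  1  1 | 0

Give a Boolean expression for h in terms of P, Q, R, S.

The 1-rows are (0,0,0,0), (0,1,0,0), (0,1,0,1), (1,0,0,0). Each contributes one minterm — ¬P·¬Q·¬R·¬S; ¬P·Q·¬R·¬S; ¬P·Q·¬R·S; P·¬Q·¬R·¬S — and their disjunction is a sum-of-products form of h.

h(P, Q, R, S) = (((((P' · Q') · R') · S') + (((P' · Q) · R') · S')) + (((P' · Q) · R') · S)) + (((P · Q') · R') · S')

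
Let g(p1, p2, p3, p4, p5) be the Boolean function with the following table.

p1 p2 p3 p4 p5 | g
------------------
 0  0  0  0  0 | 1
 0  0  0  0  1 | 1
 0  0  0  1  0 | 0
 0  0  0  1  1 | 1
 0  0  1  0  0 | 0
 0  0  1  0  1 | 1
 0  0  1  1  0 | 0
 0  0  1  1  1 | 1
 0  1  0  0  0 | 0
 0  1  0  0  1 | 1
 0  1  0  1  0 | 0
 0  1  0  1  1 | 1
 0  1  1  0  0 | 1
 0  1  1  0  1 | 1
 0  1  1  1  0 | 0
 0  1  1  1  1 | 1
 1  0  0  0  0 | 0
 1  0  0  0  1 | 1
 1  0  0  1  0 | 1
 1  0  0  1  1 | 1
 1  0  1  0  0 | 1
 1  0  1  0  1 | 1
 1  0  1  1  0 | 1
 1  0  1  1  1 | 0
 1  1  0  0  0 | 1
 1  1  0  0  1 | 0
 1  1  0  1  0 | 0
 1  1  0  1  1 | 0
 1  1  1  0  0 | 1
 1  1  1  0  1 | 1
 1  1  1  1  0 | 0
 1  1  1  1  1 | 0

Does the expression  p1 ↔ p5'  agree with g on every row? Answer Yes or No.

No

Check the formula against g row by row:
  p1=0, p2=0, p3=0, p4=0, p5=0: formula gives 0, but g = 1 ✗
Row (0,0,0,0,0) is a counterexample, so the formula is not equivalent to g.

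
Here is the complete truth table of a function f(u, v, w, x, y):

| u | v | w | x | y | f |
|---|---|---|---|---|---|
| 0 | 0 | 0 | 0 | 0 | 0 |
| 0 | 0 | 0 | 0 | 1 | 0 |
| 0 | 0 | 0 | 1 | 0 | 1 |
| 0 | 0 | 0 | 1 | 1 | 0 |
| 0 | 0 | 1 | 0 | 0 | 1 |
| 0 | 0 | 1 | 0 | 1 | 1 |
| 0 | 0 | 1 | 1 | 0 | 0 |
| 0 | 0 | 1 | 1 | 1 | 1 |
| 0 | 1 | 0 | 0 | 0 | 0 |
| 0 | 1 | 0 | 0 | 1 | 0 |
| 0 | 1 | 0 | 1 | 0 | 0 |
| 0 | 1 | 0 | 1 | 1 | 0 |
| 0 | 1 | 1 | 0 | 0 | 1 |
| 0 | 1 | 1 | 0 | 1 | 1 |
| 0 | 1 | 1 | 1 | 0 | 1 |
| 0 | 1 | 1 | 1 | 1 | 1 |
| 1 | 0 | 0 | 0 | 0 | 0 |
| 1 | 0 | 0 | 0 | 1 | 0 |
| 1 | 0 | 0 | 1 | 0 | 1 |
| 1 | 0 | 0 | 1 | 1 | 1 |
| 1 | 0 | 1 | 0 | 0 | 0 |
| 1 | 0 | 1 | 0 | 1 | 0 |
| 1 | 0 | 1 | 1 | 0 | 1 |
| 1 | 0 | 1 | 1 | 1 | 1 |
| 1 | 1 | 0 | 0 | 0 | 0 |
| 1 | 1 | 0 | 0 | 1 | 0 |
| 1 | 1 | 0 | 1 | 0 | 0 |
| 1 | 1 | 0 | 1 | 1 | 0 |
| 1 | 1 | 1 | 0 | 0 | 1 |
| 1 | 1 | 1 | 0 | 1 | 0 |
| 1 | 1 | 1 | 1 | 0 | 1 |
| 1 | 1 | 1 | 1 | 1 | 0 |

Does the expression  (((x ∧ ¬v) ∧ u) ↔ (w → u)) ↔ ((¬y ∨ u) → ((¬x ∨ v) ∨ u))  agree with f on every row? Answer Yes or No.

No

Test each input against both f and the formula:
  u=0, v=0, w=0, x=0, y=0: formula gives 0, f = 0 ✓
  u=0, v=0, w=0, x=0, y=1: formula gives 0, f = 0 ✓
  u=0, v=0, w=0, x=1, y=0: formula gives 1, f = 1 ✓
  u=0, v=0, w=0, x=1, y=1: formula gives 0, f = 0 ✓
  …
  u=1, v=1, w=1, x=0, y=0: formula gives 0, but f = 1 ✗
A single disagreement suffices: at (1,1,1,0,0) they differ, so the formula does not compute f.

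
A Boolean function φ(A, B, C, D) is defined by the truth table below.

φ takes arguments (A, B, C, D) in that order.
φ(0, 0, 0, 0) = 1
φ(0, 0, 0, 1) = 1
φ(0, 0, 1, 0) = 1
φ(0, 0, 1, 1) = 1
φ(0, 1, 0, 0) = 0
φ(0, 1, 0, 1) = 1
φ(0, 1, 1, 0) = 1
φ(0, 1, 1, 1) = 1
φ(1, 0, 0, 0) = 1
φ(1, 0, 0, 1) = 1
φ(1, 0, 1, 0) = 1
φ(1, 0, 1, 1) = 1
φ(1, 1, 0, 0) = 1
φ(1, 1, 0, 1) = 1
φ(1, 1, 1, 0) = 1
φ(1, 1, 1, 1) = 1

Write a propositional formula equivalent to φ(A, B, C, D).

φ(A, B, C, D) = NOT (((NOT A AND B) AND NOT C) AND NOT D)

φ is 0 on exactly one input, (0,1,0,0), whose minterm is ¬A·B·¬C·¬D. So φ is the negation of that single conjunction.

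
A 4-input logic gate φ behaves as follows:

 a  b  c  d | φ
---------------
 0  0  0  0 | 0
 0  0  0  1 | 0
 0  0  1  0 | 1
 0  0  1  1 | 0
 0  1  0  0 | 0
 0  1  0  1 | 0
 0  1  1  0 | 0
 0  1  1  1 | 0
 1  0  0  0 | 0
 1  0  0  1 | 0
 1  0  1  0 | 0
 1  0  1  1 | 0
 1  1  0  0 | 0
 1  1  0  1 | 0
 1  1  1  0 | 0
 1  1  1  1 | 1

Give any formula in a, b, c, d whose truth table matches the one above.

φ=1 on 2 inputs: (0,0,1,0), (1,1,1,1). Reading each as a conjunction of literals (¬a·¬b·c·¬d, a·b·c·d) and taking the OR gives the canonical DNF.

φ(a, b, c, d) = (((a' · b') · c) · d') + (((a · b) · c) · d)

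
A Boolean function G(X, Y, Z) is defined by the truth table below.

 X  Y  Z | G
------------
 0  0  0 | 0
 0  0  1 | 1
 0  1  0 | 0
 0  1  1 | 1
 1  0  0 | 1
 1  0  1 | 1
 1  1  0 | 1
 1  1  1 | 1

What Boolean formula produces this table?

G is 0 on only 2 rows — (0,0,0), (0,1,0). Writing each as a minterm (¬X·¬Y·¬Z, ¬X·Y·¬Z) and OR-ing them characterizes exactly where G=0, so G is the negation of that disjunction.

G(X, Y, Z) = ~(((~X & ~Y) & ~Z) | ((~X & Y) & ~Z))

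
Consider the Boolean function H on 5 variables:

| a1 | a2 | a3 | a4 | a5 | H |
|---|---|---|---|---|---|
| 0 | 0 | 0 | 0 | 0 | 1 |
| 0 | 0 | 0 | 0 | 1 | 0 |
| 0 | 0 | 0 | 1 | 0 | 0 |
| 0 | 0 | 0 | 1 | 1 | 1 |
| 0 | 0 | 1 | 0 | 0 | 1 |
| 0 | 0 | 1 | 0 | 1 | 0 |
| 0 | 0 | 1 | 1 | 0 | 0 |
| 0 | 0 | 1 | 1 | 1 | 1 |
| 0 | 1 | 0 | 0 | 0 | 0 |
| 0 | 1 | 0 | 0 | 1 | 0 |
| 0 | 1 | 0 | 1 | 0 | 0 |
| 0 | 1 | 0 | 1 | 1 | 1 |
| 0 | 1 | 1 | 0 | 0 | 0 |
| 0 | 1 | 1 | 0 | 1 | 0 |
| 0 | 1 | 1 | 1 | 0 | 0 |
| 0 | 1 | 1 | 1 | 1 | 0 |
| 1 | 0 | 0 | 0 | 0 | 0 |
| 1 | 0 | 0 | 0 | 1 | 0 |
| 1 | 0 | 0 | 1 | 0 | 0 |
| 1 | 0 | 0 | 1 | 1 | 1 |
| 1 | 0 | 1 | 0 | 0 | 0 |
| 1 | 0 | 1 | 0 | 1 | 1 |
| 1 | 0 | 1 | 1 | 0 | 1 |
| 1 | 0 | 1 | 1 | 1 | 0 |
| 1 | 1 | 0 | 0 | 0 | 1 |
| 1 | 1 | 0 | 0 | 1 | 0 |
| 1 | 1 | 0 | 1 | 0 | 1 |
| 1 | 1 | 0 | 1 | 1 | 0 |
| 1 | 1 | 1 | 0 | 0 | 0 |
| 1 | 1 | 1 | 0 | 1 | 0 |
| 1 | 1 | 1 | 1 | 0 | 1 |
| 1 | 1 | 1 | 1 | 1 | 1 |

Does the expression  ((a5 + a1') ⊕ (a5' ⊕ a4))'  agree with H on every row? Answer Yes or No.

No

Evaluate ((a5 + a1') ⊕ (a5' ⊕ a4))' on each row and compare to H:
  a1=0, a2=0, a3=0, a4=0, a5=0: formula gives 1, H = 1 ✓
  a1=0, a2=0, a3=0, a4=0, a5=1: formula gives 0, H = 0 ✓
  a1=0, a2=0, a3=0, a4=1, a5=0: formula gives 0, H = 0 ✓
  a1=0, a2=0, a3=0, a4=1, a5=1: formula gives 1, H = 1 ✓
  …
  a1=0, a2=1, a3=0, a4=0, a5=0: formula gives 1, but H = 0 ✗
A single disagreement suffices: at (0,1,0,0,0) they differ, so the formula does not compute H.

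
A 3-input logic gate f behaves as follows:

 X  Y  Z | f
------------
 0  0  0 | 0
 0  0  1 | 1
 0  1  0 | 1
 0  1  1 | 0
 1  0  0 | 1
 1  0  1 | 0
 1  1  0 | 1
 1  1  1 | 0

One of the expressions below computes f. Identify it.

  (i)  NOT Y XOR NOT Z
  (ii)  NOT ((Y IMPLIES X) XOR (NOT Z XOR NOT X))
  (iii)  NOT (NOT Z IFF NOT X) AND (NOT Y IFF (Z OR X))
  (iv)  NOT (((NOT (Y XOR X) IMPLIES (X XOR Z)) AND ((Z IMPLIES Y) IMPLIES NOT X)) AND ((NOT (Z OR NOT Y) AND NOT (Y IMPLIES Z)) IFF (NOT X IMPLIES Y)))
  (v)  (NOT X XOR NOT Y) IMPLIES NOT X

(i) disagrees with f on (1,0,0) (formula → 0, table → 1); rule it out.
(iii) disagrees with f on (0,1,0) (formula → 0, table → 1); rule it out.
(iv) disagrees with f on (0,0,0) (formula → 1, table → 0); rule it out.
(v) disagrees with f on (0,0,0) (formula → 1, table → 0); rule it out.
Only (ii) survives; checking it on all 8 rows confirms it matches f.

ii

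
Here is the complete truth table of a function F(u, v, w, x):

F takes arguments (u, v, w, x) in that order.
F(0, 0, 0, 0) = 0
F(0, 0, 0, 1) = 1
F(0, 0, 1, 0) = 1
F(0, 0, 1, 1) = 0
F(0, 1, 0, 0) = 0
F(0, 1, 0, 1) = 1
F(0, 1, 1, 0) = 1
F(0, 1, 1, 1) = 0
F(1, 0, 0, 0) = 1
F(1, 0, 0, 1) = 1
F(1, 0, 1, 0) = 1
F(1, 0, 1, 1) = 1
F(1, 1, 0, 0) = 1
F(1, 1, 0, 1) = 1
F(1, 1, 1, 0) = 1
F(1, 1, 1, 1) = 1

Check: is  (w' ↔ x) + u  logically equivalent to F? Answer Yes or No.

Check the formula against F row by row:
  u=0, v=0, w=0, x=0: formula gives 0, F = 0 ✓
  u=0, v=0, w=0, x=1: formula gives 1, F = 1 ✓
  u=0, v=0, w=1, x=0: formula gives 1, F = 1 ✓
  u=0, v=0, w=1, x=1: formula gives 0, F = 0 ✓
  … (the remaining 12 rows also agree.)
No disagreement on any input; they are logically equivalent.

Yes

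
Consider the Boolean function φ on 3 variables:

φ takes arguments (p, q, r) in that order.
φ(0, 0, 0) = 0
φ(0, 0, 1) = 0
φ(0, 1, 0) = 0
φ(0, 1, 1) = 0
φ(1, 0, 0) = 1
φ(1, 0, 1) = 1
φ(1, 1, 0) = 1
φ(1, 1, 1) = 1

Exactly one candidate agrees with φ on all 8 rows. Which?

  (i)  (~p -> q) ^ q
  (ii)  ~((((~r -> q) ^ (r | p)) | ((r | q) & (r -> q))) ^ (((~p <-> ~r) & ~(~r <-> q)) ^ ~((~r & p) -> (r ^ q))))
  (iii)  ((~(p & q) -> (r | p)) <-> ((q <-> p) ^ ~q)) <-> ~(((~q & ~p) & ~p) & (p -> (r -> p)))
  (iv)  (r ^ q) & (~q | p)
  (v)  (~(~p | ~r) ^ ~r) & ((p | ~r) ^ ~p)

(i) fails at (1,1,0): the formula yields 0, φ is 1.
(ii) fails at (0,0,1): the formula yields 1, φ is 0.
(iii) fails at (0,0,1): the formula yields 1, φ is 0.
(iv) fails at (0,0,1): the formula yields 1, φ is 0.
That leaves (v). Evaluating it on every row reproduces the table of φ exactly.

v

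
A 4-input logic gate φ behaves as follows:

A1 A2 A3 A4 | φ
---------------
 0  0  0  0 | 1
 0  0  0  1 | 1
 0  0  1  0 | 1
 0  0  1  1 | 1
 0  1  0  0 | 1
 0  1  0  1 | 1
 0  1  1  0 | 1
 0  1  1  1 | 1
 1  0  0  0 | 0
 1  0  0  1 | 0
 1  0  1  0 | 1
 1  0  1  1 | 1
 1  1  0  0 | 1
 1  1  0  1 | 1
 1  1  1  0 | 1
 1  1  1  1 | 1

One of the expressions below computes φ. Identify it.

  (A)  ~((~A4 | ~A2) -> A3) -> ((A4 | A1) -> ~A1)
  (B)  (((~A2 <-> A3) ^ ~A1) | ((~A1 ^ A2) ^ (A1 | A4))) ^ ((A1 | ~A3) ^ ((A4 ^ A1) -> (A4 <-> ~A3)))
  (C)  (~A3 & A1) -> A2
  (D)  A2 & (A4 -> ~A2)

C

(A) disagrees with φ on (1,1,0,0) (formula → 0, table → 1); rule it out.
(B) disagrees with φ on (0,0,1,0) (formula → 0, table → 1); rule it out.
(D) disagrees with φ on (0,0,0,0) (formula → 0, table → 1); rule it out.
That leaves (C). Evaluating it on every row reproduces the table of φ exactly.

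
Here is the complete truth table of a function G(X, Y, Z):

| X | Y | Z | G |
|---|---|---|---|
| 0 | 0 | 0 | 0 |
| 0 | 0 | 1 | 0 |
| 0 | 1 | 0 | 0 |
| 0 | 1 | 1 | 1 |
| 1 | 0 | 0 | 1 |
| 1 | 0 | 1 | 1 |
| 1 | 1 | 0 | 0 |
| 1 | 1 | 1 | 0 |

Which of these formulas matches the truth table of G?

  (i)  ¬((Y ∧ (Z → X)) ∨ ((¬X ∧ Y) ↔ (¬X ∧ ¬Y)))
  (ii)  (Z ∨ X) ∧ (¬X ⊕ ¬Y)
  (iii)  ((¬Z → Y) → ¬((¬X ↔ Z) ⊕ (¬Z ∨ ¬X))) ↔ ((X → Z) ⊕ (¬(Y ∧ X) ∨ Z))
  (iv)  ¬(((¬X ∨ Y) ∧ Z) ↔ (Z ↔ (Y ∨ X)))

ii

(i) fails at (0,0,0): the formula yields 1, G is 0.
(iii) fails at (0,1,0): the formula yields 1, G is 0.
(iv) fails at (0,0,0): the formula yields 1, G is 0.
(ii) is the remaining candidate, and it agrees with G on all 8 inputs.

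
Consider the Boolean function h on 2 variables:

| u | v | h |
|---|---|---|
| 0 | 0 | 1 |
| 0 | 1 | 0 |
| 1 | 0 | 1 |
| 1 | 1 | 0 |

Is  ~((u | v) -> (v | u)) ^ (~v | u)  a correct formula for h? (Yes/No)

No

Test each input against both h and the formula:
  u=0, v=0: formula gives 1, h = 1 ✓
  u=0, v=1: formula gives 0, h = 0 ✓
  u=1, v=0: formula gives 1, h = 1 ✓
  u=1, v=1: formula gives 1, but h = 0 ✗
Since they disagree at (1,1), the expression is not a correct formula for h.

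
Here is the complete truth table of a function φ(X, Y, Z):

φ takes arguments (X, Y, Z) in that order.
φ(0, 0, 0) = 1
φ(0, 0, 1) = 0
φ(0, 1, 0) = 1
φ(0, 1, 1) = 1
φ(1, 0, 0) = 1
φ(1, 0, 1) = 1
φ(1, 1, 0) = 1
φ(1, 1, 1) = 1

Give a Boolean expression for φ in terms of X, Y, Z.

Only row (0,0,1) gives 0. So φ is 1 everywhere except there — the complement of the minterm ¬X·¬Y·Z.

φ(X, Y, Z) = ~((~X & ~Y) & Z)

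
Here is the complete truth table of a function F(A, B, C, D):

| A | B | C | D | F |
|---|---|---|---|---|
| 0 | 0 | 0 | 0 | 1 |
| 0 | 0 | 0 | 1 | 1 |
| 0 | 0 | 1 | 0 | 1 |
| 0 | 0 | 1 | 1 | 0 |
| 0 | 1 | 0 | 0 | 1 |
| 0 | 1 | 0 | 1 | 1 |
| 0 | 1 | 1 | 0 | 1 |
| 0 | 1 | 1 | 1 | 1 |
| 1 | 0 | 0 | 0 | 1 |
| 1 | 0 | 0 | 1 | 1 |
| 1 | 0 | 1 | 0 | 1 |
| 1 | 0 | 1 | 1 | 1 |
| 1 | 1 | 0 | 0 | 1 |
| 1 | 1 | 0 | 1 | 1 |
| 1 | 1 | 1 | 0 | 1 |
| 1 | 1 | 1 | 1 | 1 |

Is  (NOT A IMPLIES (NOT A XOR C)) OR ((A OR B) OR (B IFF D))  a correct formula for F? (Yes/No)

Yes

Evaluate (NOT A IMPLIES (NOT A XOR C)) OR ((A OR B) OR (B IFF D)) on each row and compare to F:
  A=0, B=0, C=0, D=0: formula gives 1, F = 1 ✓
  A=0, B=0, C=0, D=1: formula gives 1, F = 1 ✓
  A=0, B=0, C=1, D=0: formula gives 1, F = 1 ✓
  A=0, B=0, C=1, D=1: formula gives 0, F = 0 ✓
  …and likewise for the remaining 12 rows.
No disagreement on any input; they are logically equivalent.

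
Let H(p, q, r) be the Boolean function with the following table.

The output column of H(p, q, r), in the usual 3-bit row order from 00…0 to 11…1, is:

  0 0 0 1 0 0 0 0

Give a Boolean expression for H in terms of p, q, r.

H(p, q, r) = (not p and q) and r

Only row (0,1,1) gives 1. That row's minterm ¬p·q·r is H directly.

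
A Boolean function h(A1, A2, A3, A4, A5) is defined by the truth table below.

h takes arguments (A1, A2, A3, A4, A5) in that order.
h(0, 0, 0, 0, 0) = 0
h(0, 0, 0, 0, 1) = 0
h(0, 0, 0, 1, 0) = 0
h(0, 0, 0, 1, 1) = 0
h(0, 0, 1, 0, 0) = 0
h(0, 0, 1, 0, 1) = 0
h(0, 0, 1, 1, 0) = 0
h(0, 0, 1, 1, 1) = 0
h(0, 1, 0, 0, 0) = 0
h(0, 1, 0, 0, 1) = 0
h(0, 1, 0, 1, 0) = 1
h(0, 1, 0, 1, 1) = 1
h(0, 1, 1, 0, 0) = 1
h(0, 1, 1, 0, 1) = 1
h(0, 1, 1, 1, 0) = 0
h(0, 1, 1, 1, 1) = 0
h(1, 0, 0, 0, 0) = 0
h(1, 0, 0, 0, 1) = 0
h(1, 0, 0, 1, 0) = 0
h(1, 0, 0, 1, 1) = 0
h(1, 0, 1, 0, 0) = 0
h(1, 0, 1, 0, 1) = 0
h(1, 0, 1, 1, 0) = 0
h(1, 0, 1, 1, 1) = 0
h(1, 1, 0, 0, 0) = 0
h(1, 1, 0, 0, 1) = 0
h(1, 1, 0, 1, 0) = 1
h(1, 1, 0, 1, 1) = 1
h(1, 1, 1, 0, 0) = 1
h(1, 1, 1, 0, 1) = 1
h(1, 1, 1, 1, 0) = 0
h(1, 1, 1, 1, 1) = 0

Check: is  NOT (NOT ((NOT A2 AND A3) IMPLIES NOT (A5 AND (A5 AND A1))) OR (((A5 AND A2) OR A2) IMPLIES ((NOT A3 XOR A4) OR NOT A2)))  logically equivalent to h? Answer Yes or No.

Yes

Check the formula against h row by row:
  A1=0, A2=0, A3=0, A4=0, A5=0: formula gives 0, h = 0 ✓
  A1=0, A2=0, A3=0, A4=0, A5=1: formula gives 0, h = 0 ✓
  A1=0, A2=0, A3=0, A4=1, A5=0: formula gives 0, h = 0 ✓
  A1=0, A2=0, A3=0, A4=1, A5=1: formula gives 0, h = 0 ✓
  …and likewise for the remaining 28 rows.
Every row agrees, so the formula is equivalent.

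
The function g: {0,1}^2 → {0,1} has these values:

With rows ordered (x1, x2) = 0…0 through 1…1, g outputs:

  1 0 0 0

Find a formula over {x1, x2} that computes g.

g(x1, x2) = not (x1 or x2)

The output is 1 only when every input is 0 — NOR of all inputs.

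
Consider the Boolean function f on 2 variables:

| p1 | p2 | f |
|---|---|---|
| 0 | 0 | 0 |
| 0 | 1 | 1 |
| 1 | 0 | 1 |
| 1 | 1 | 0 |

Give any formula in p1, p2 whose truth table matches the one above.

f(p1, p2) = p1 ⊕ p2

The output is 1 exactly when an odd number of inputs are 1 — the 2-way XOR (parity).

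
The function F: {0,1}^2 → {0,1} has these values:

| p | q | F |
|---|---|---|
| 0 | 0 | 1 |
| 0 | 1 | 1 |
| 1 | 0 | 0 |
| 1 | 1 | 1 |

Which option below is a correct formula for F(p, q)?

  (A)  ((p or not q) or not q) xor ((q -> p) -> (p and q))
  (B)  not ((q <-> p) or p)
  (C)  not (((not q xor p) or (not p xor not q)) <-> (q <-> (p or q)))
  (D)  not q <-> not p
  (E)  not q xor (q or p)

E

(A) fails at (1,0): the formula yields 1, F is 0.
(B) fails at (0,0): the formula yields 0, F is 1.
(C) fails at (0,0): the formula yields 0, F is 1.
(D) fails at (0,1): the formula yields 0, F is 1.
(E) is the remaining candidate, and it agrees with F on all 4 inputs.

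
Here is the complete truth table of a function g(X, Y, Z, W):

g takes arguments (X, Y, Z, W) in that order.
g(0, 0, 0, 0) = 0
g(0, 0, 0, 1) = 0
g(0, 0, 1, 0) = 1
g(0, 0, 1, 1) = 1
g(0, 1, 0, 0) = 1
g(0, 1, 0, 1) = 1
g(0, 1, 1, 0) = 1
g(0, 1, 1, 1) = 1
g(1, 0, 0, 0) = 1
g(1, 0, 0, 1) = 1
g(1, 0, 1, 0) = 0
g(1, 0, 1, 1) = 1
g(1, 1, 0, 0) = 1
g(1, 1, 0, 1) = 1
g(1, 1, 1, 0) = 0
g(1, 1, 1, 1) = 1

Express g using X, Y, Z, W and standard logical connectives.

There are just 4 zero rows: (0,0,0,0), (0,0,0,1), (1,0,1,0), (1,1,1,0). Their minterms are ¬X·¬Y·¬Z·¬W, ¬X·¬Y·¬Z·W, X·¬Y·Z·¬W, X·Y·Z·¬W; the OR of those covers precisely the 0-outputs, and negating it yields g.

g(X, Y, Z, W) = ~((((((~X & ~Y) & ~Z) & ~W) | (((~X & ~Y) & ~Z) & W)) | (((X & ~Y) & Z) & ~W)) | (((X & Y) & Z) & ~W))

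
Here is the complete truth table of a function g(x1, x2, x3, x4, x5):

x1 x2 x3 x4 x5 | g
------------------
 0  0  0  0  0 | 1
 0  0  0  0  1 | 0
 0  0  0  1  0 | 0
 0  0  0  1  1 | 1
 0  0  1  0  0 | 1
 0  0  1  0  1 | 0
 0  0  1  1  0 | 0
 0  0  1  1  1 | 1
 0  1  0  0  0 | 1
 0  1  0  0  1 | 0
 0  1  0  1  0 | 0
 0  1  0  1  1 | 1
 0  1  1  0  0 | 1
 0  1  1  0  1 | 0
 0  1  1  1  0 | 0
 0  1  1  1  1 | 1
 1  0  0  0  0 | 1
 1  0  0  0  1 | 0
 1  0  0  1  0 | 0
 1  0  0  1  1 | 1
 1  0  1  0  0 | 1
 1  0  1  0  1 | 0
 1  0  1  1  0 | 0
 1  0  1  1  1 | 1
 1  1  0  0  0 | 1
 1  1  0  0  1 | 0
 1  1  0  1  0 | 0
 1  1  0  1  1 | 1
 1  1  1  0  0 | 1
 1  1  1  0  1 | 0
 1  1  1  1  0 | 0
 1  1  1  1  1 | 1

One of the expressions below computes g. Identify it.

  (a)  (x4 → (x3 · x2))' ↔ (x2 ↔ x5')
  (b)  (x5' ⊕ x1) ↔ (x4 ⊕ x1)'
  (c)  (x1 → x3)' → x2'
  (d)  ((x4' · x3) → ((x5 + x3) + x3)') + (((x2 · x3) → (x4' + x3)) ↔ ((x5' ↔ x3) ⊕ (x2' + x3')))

b

(a) fails at (0,1,0,0,0): the formula yields 0, g is 1.
(c) fails at (0,0,0,0,1): the formula yields 1, g is 0.
(d) fails at (0,0,0,0,1): the formula yields 1, g is 0.
Only (b) survives; checking it on all 32 rows confirms it matches g.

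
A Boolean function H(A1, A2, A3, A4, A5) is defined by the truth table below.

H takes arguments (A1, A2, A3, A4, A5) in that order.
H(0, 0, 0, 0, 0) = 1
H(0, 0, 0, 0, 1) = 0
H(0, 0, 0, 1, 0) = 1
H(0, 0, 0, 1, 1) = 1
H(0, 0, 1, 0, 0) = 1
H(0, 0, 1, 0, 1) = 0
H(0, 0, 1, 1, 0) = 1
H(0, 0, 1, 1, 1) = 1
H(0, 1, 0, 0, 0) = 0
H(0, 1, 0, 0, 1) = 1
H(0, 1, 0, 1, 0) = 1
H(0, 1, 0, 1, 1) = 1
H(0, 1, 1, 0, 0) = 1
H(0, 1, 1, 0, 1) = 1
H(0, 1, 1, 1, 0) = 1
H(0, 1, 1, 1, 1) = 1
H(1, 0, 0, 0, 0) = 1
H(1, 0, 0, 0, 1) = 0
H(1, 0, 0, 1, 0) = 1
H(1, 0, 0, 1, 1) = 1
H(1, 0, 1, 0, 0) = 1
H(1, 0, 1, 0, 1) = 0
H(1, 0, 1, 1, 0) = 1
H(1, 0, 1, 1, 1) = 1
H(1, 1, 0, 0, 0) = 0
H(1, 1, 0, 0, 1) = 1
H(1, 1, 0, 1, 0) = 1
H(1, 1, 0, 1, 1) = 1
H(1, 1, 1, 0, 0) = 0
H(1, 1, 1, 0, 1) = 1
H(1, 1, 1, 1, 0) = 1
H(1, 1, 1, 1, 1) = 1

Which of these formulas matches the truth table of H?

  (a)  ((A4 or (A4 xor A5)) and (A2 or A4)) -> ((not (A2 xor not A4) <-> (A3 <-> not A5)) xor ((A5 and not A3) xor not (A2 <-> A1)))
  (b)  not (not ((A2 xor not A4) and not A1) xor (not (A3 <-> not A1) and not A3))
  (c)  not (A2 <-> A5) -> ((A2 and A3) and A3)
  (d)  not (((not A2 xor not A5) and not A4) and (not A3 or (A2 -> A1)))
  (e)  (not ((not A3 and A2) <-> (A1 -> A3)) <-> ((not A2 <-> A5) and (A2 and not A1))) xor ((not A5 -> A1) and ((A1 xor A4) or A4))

(a): at (0,0,0,0,1) it gives 1, but H = 0 — eliminated.
(b): at (0,0,0,0,0) it gives 0, but H = 1 — eliminated.
(c): at (0,0,0,1,1) it gives 0, but H = 1 — eliminated.
(e): at (0,0,0,0,0) it gives 0, but H = 1 — eliminated.
That leaves (d). Evaluating it on every row reproduces the table of H exactly.

d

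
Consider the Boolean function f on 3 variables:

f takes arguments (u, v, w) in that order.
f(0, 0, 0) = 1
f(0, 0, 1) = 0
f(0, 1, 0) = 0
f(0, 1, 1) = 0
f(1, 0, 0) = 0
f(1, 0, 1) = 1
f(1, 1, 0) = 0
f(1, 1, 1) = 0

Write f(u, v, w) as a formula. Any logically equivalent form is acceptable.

f(u, v, w) = ((¬u ∧ ¬v) ∧ ¬w) ∨ ((u ∧ ¬v) ∧ w)

The 1-rows are (0,0,0), (1,0,1). Each contributes one minterm — ¬u·¬v·¬w; u·¬v·w — and their disjunction is a sum-of-products form of f.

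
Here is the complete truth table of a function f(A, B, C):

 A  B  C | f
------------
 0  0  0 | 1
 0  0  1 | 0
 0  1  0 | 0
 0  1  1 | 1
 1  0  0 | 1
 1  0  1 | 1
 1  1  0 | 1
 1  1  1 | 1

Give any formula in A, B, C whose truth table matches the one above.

f(A, B, C) = ~(((~A & ~B) & C) | ((~A & B) & ~C))

The 0-rows are (0,0,1), (0,1,0). Take each as a conjunction (¬A·¬B·C, ¬A·B·¬C), form their disjunction, and complement — that gives a formula that is 1 everywhere f is.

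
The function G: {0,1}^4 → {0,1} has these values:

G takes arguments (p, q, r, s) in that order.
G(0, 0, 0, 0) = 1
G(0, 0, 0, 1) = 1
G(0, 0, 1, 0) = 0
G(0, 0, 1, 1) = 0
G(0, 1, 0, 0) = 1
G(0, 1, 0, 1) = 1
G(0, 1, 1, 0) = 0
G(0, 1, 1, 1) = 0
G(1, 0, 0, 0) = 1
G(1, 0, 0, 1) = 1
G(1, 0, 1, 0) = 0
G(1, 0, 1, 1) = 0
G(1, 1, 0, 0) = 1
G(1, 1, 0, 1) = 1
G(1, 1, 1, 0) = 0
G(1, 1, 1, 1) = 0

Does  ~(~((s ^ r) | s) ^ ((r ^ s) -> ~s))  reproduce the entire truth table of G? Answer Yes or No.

Yes

Check the formula against G row by row:
  p=0, q=0, r=0, s=0: formula gives 1, G = 1 ✓
  p=0, q=0, r=0, s=1: formula gives 1, G = 1 ✓
  p=0, q=0, r=1, s=0: formula gives 0, G = 0 ✓
  p=0, q=0, r=1, s=1: formula gives 0, G = 0 ✓
  … (the remaining 12 rows also agree.)
No disagreement on any input; they are logically equivalent.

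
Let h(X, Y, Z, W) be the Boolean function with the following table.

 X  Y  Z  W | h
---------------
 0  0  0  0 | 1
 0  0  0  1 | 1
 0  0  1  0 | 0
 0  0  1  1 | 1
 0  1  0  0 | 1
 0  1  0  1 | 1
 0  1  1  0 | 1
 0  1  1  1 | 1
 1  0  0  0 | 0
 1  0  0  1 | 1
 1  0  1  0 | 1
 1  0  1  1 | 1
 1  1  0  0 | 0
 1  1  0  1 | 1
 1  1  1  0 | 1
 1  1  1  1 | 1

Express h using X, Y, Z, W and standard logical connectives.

There are just 3 zero rows: (0,0,1,0), (1,0,0,0), (1,1,0,0). Their minterms are ¬X·¬Y·Z·¬W, X·¬Y·¬Z·¬W, X·Y·¬Z·¬W; the OR of those covers precisely the 0-outputs, and negating it yields h.

h(X, Y, Z, W) = (((((X' · Y') · Z) · W') + (((X · Y') · Z') · W')) + (((X · Y) · Z') · W'))'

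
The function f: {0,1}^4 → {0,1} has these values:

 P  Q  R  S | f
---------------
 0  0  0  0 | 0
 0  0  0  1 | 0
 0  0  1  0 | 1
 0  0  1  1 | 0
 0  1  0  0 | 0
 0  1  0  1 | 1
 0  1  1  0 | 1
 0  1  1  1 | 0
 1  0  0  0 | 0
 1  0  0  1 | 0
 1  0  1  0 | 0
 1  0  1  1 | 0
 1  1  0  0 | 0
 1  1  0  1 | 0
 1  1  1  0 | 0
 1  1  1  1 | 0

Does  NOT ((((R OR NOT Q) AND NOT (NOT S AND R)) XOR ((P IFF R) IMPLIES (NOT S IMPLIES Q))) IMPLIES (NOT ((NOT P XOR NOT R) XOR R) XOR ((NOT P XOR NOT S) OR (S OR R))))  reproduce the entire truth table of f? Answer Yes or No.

Yes

Evaluate NOT ((((R OR NOT Q) AND NOT (NOT S AND R)) XOR ((P IFF R) IMPLIES (NOT S IMPLIES Q))) IMPLIES (NOT ((NOT P XOR NOT R) XOR R) XOR ((NOT P XOR NOT S) OR (S OR R)))) on each row and compare to f:
  P=0, Q=0, R=0, S=0: formula gives 0, f = 0 ✓
  P=0, Q=0, R=0, S=1: formula gives 0, f = 0 ✓
  P=0, Q=0, R=1, S=0: formula gives 1, f = 1 ✓
  P=0, Q=0, R=1, S=1: formula gives 0, f = 0 ✓
  … (the remaining 12 rows also agree.)
All 16 rows match — the expression computes f exactly.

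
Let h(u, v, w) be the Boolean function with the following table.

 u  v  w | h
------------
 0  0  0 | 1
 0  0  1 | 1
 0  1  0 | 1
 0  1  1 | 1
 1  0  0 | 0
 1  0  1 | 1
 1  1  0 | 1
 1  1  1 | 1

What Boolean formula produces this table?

h(u, v, w) = ((u · v') · w')'

Only row (1,0,0) gives 0. So h is 1 everywhere except there — the complement of the minterm u·¬v·¬w.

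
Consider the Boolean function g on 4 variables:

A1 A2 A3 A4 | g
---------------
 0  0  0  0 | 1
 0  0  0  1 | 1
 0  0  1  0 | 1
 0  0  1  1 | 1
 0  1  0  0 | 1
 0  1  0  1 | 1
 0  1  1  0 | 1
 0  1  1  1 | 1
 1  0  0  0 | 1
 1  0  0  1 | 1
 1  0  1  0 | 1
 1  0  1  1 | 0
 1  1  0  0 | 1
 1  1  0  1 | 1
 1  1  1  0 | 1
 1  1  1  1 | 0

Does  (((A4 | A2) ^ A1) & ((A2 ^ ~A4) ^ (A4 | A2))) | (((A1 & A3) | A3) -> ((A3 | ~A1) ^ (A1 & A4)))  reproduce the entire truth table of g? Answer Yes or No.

Yes

Check the formula against g row by row:
  A1=0, A2=0, A3=0, A4=0: formula gives 1, g = 1 ✓
  A1=0, A2=0, A3=0, A4=1: formula gives 1, g = 1 ✓
  A1=0, A2=0, A3=1, A4=0: formula gives 1, g = 1 ✓
  A1=0, A2=0, A3=1, A4=1: formula gives 1, g = 1 ✓
  …and likewise for the remaining 12 rows.
All 16 rows match — the expression computes g exactly.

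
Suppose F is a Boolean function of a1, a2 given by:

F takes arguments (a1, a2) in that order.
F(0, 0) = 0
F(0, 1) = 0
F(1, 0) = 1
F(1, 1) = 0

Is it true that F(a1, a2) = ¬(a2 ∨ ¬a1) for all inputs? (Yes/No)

Yes

Evaluate ¬(a2 ∨ ¬a1) on each row and compare to F:
  a1=0, a2=0: formula gives 0, F = 0 ✓
  a1=0, a2=1: formula gives 0, F = 0 ✓
  a1=1, a2=0: formula gives 1, F = 1 ✓
  a1=1, a2=1: formula gives 0, F = 0 ✓
Every row agrees, so the formula is equivalent.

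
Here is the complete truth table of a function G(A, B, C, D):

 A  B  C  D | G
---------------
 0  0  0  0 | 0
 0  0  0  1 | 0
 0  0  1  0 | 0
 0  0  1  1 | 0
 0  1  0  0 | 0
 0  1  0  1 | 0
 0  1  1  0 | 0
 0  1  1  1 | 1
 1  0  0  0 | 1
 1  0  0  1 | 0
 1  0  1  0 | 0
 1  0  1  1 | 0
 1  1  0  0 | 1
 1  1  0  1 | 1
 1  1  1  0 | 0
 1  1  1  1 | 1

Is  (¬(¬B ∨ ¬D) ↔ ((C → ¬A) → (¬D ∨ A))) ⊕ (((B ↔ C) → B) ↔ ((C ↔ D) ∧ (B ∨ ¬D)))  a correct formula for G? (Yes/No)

No

Evaluate (¬(¬B ∨ ¬D) ↔ ((C → ¬A) → (¬D ∨ A))) ⊕ (((B ↔ C) → B) ↔ ((C ↔ D) ∧ (B ∨ ¬D))) on each row and compare to G:
  A=0, B=0, C=0, D=0: formula gives 0, G = 0 ✓
  A=0, B=0, C=0, D=1: formula gives 0, G = 0 ✓
  A=0, B=0, C=1, D=0: formula gives 0, G = 0 ✓
  A=0, B=0, C=1, D=1: formula gives 1, but G = 0 ✗
Since they disagree at (0,0,1,1), the expression is not a correct formula for G.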